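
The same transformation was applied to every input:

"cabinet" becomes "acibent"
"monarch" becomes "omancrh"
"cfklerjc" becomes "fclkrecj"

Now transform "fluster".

lfsuetr

What's happening: swap each adjacent pair of characters (1↔2, 3↔4, ...).
Applying that to "fluster" gives "lfsuetr".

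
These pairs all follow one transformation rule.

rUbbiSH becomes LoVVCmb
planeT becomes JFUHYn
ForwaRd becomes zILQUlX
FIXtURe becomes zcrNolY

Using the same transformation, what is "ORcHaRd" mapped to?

ilWbUlX

Looking at the pairs, the operation is to flip the case of every letter, then shift every letter 6 places backward in the alphabet (wrapping around).
"ORcHaRd" → "orChArD" → "ilWbUlX".
(Check on "planeT": → "PLANEt" → "JFUHYn" ✓)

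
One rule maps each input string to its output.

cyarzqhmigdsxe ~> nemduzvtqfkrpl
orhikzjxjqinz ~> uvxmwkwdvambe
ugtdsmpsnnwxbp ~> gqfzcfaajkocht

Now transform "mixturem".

kgherzzv

The pattern: shift every letter 13 places forward in the alphabet (wrapping around) — i.e. ROT13, then move the first 2 characters to the end (rotate left by 2).
Doing the same to "mixturem": "kgherzzv".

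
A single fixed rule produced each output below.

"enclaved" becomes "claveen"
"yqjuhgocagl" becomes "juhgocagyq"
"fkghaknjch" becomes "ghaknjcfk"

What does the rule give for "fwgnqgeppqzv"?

gnqgeppqzfw

The pattern: delete the last character, then move the first 2 characters to the end (rotate left by 2).
Applying both steps to "fwgnqgeppqzv": "fwgnqgeppqz", then "gnqgeppqzfw".
(Check on "yqjuhgocagl": → "yqjuhgocag" → "juhgocagyq" ✓)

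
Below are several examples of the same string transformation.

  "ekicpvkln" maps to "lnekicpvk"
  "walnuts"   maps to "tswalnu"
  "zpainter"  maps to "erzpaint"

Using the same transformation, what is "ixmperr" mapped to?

Looking at the pairs, the operation is to move the last 2 characters to the front (rotate right by 2).
Applying that to "ixmperr" gives "rrixmpe".

rrixmpe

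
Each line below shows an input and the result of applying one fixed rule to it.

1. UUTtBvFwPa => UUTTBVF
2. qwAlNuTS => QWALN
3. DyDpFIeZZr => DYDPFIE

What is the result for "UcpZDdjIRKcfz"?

The pattern: delete the last 3 characters, then convert every letter to uppercase.
For "UcpZDdjIRKcfz", step one produces "UcpZDdjIRK"; step two turns that into "UCPZDDJIRK".

UCPZDDJIRK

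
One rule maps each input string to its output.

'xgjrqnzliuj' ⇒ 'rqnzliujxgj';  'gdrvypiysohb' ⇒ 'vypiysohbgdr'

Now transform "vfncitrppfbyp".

citrppfbypvfn

Rule — move the first 3 characters to the end (rotate left by 3).
For "vfncitrppfbyp" the result is "citrppfbypvfn".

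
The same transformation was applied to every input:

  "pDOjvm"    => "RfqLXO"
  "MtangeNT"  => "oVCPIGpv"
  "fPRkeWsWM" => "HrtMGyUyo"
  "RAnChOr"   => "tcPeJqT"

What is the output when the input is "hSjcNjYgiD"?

JuLEpLaIKf

The rule is to flip the case of every letter, then shift every letter 2 places forward in the alphabet (wrapping around).
Applying both steps to "hSjcNjYgiD": "HsJCnJyGId", then "JuLEpLaIKf".
(Check on "RAnChOr": → "raNcHoR" → "tcPeJqT" ✓)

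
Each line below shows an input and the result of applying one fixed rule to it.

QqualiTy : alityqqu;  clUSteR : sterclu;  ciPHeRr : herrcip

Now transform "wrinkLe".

nklewri

The pattern: move the first 3 characters to the end (rotate left by 3), then convert every letter to lowercase.
For "wrinkLe", step one produces "nkLewri"; step two turns that into "nklewri".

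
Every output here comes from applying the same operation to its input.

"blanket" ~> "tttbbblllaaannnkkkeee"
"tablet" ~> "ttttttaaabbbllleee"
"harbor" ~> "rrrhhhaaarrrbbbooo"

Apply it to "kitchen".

The transformation: move the last character to the front, then repeat every character 3 times.
"kitchen" → "nkitche" → "nnnkkkiiitttccchhheee".

nnnkkkiiitttccchhheee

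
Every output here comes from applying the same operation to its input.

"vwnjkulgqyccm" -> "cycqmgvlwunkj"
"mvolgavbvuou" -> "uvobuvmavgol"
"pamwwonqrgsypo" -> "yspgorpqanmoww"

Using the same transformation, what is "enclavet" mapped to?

vaeltcen

The pattern: move the last 3 characters to the front (rotate right by 3), then take characters alternately from the front and the back (1st, last, 2nd, 2nd-last, ...).
So "enclavet" becomes "vaeltcen".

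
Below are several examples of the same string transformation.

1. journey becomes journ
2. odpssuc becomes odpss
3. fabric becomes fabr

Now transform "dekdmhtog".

dekdmht

Looking at the pairs, the operation is to delete the last 2 characters.
Doing the same to "dekdmhtog": "dekdmht".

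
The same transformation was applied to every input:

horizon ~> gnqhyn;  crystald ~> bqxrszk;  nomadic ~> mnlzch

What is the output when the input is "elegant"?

dkdfzm

In each case the input is transformed by: delete the last character, then shift every letter 1 place backward in the alphabet (wrapping around).
"elegant" → "elegan" → "dkdfzm".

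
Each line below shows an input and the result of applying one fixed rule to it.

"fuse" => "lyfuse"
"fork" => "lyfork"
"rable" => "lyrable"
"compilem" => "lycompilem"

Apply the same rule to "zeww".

Each output is the input with this applied: prepend "ly".
So "zeww" becomes "lyzeww".

lyzeww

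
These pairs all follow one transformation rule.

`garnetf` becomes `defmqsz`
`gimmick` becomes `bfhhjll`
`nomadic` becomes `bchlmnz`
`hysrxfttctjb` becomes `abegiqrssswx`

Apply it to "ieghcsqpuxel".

In each case the input is transformed by: shift every letter 1 place backward in the alphabet (wrapping around), then sort the characters into alphabetical order.
Doing the same to "ieghcsqpuxel": "bddfghkoprtw".

bddfghkoprtw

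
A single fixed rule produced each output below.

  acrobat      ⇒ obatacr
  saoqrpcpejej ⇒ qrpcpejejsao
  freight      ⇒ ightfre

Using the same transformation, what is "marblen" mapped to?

blenmar

Rule — move the first 3 characters to the end (rotate left by 3).
Doing the same to "marblen": "blenmar".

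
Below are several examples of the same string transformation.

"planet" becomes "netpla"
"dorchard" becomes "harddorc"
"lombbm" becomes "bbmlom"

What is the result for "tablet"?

lettab

The pattern: swap the front and back halves of the string.
On "tablet" that produces "lettab".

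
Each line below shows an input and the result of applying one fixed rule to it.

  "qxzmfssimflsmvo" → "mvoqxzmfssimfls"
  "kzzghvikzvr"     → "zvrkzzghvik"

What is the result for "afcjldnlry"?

In each case the input is transformed by: move the last 3 characters to the front (rotate right by 3).
Applying that to "afcjldnlry" gives "lryafcjldn".

lryafcjldn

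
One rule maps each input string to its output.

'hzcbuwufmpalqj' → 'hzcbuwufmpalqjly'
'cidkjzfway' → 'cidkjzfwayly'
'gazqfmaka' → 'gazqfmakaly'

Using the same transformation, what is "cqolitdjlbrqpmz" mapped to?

What's happening: append "ly".
So "cqolitdjlbrqpmz" becomes "cqolitdjlbrqpmzly".

cqolitdjlbrqpmzly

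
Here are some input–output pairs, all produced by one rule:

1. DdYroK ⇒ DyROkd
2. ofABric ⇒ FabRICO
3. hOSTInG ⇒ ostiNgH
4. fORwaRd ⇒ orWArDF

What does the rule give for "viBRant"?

IbrANTV

The rule is to flip the case of every letter, then move the first character to the end.
On "viBRant": the first step gives "VIbrANT", and the second then gives "IbrANTV".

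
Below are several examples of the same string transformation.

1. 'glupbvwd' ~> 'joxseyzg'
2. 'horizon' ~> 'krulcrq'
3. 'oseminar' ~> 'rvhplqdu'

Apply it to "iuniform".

The transformation: shift every letter 3 places forward in the alphabet (wrapping around).
So "iuniform" becomes "lxqlirup".

lxqlirup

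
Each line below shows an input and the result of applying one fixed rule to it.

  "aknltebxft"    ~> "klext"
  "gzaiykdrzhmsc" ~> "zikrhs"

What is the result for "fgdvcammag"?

Looking at the pairs, the operation is to keep every other character starting from the second (positions 2nd, 4th, 6th, ...).
"fgdvcammag" → "gvamg".

gvamg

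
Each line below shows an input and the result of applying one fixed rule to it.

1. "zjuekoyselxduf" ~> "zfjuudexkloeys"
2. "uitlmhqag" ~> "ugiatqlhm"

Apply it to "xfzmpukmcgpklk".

The transformation: take characters alternately from the front and the back (1st, last, 2nd, 2nd-last, ...).
On "xfzmpukmcgpklk" that produces "xkflzkmppguckm".

xkflzkmppguckm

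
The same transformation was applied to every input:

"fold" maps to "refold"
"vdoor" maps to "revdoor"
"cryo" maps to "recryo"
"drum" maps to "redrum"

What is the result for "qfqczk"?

In each case the input is transformed by: prepend "re".
On "qfqczk" that produces "reqfqczk".

reqfqczk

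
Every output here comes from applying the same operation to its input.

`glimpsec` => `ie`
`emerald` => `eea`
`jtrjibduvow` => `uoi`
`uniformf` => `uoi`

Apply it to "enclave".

eea

In each case the input is transformed by: sort the characters into reverse alphabetical order, then keep only the vowels.
On "enclave": the first step gives "vnleeca", and the second then gives "eea".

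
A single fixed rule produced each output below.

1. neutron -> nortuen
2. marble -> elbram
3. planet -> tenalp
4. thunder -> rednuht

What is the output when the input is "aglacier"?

Each output is the input with this applied: reverse the string.
Doing the same to "aglacier": "reicalga".

reicalga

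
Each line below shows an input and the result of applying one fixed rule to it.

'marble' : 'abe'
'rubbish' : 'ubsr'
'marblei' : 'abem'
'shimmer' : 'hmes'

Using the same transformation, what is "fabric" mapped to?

arc

Rule — move the first character to the end, then keep every other character starting from the first (positions 1st, 3rd, 5th, ...).
Working it through for "fabric": intermediate "abricf", final "arc".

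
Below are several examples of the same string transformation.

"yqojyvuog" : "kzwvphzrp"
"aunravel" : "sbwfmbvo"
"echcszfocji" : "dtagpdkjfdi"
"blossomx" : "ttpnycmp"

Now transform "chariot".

Each output is the input with this applied: move the first 3 characters to the end (rotate left by 3), then shift every letter 1 place forward in the alphabet (wrapping around).
On "chariot": the first step gives "riotcha", and the second then gives "sjpudib".

sjpudib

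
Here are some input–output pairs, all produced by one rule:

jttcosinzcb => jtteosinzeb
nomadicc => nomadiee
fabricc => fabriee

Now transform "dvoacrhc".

Rule — replace every "c" with "e".
So "dvoacrhc" becomes "dvoaerhe".

dvoaerhe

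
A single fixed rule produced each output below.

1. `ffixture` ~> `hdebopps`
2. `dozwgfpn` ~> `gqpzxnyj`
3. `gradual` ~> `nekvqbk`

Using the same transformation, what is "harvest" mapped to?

The pattern: move the first 3 characters to the end (rotate left by 3), then shift every letter 10 places forward in the alphabet (wrapping around).
Applying both steps to "harvest": "vesthar", then "focdrkb".

focdrkb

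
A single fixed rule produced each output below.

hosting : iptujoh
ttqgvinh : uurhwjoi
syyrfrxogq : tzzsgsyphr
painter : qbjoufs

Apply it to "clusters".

The rule is to shift every letter 1 place forward in the alphabet (wrapping around).
"clusters" → "dmvtufst".

dmvtufst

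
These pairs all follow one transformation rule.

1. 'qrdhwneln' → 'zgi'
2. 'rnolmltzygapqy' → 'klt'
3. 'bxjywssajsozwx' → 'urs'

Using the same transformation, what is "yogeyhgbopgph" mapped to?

Rule — shift every letter 5 places backward in the alphabet (wrapping around), then keep only the last 3 characters.
So "yogeyhgbopgph" becomes "bkc".

bkc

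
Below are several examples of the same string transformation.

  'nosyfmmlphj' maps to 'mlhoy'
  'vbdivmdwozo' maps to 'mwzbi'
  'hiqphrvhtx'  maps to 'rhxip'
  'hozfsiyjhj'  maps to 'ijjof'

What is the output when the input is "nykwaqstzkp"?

Looking at the pairs, the operation is to keep every other character starting from the second (positions 2nd, 4th, 6th, ...), then move the last 3 characters to the front (rotate right by 3).
Applying both steps to "nykwaqstzkp": "ywqtk", then "qtkyw".

qtkyw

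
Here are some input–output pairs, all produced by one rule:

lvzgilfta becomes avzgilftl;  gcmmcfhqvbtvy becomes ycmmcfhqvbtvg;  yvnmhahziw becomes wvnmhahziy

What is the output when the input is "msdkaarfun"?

nsdkaarfum

Each output is the input with this applied: swap the first and last characters.
On "msdkaarfun" that produces "nsdkaarfum".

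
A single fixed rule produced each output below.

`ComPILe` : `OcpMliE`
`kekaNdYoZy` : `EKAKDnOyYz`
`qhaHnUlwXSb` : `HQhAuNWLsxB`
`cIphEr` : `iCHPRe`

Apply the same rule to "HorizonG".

Looking at the pairs, the operation is to swap each adjacent pair of characters (1↔2, 3↔4, ...), then flip the case of every letter.
Applying that to "HorizonG" gives "OhIROZgN".
(Check on "cIphEr": → "IchprE" → "iCHPRe" ✓)

OhIROZgN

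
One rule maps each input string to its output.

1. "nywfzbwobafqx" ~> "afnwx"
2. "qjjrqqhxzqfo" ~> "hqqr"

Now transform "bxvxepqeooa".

What's happening: keep one character in every 3, starting at position 1 (positions 1st, 4th, 7th, ...), then sort the characters into alphabetical order.
On "bxvxepqeooa": the first step gives "bxqo", and the second then gives "boqx".
(Check on "qjjrqqhxzqfo": → "qrhq" → "hqqr" ✓)

boqx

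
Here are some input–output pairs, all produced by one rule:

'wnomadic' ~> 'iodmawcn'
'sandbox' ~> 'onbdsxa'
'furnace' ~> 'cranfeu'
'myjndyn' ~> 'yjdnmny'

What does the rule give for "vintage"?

Each output is the input with this applied: take characters alternately from the front and the back (1st, last, 2nd, 2nd-last, ...), then move the first 3 characters to the end (rotate left by 3).
Starting from "vintage": after the first operation, "veignat"; after the second, "gnatvei".

gnatvei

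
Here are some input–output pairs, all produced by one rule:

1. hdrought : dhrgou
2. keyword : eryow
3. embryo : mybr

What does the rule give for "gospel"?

The transformation: take characters alternately from the front and the back (1st, last, 2nd, 2nd-last, ...), then delete the first 2 characters.
"gospel" → "gloesp" → "oesp".

oesp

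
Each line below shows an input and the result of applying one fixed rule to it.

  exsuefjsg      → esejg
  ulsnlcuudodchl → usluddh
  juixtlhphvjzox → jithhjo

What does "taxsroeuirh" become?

txreih

Rule — keep every other character starting from the first (positions 1st, 3rd, 5th, ...).
For "taxsroeuirh" the result is "txreih".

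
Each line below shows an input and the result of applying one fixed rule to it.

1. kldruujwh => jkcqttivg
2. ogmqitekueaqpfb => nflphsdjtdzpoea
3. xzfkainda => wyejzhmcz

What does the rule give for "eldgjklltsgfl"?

dkcfijkksrfek

The pattern: shift every letter 1 place backward in the alphabet (wrapping around).
For "eldgjklltsgfl" the result is "dkcfijkksrfek".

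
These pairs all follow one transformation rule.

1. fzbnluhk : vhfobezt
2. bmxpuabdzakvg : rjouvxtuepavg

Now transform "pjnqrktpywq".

hklenjsqkjd

In each case the input is transformed by: shift every letter 6 places backward in the alphabet (wrapping around), then move the first 2 characters to the end (rotate left by 2).
For "pjnqrktpywq" the result is "hklenjsqkjd".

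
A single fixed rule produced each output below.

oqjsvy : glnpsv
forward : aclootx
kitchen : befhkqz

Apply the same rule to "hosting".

In each case the input is transformed by: shift every letter 3 places backward in the alphabet (wrapping around), then sort the characters into alphabetical order.
Starting from "hosting": after the first operation, "elpqfkd"; after the second, "defklpq".

defklpq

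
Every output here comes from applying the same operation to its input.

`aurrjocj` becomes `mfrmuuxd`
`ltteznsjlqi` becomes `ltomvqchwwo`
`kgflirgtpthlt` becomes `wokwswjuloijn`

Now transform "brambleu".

xhoepdue

What's happening: shift every letter 3 places forward in the alphabet (wrapping around), then reverse the string.
For "brambleu", step one produces "eudpeohx"; step two turns that into "xhoepdue".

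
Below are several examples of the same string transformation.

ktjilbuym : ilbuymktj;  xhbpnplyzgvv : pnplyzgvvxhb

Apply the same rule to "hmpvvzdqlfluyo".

vvzdqlfluyohmp

The transformation: move the first 3 characters to the end (rotate left by 3).
On "hmpvvzdqlfluyo" that produces "vvzdqlfluyohmp".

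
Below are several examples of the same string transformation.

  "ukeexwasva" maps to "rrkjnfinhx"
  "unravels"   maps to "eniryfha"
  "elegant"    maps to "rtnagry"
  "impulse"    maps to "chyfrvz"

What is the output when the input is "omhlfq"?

uysdbz

What's happening: move the first 2 characters to the end (rotate left by 2), then shift every letter 13 places forward in the alphabet (wrapping around) — i.e. ROT13.
"omhlfq" → "hlfqom" → "uysdbz".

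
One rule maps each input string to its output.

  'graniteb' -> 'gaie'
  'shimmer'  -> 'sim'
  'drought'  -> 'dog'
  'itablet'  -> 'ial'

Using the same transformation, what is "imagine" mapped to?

iai

The rule is to swap each adjacent pair of characters (1↔2, 3↔4, ...), then keep every other character starting from the second (positions 2nd, 4th, 6th, ...).
"imagine" → "miganie" → "iai".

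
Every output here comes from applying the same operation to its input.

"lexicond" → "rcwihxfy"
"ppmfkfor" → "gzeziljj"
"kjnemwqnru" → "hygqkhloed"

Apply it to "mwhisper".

bcmjylgq

The pattern: shift every letter 6 places backward in the alphabet (wrapping around), then move the first 2 characters to the end (rotate left by 2).
Working it through for "mwhisper": intermediate "gqbcmjyl", final "bcmjylgq".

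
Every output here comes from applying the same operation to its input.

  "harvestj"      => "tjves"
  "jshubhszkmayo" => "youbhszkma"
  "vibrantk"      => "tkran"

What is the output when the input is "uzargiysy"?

syrgiy

The transformation: delete the first 3 characters, then move the last 2 characters to the front (rotate right by 2).
On "uzargiysy": the first step gives "rgiysy", and the second then gives "syrgiy".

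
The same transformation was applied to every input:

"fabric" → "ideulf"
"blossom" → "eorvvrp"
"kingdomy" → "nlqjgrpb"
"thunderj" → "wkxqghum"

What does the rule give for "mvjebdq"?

pymhegt

Rule — shift every letter 3 places forward in the alphabet (wrapping around).
Applying that to "mvjebdq" gives "pymhegt".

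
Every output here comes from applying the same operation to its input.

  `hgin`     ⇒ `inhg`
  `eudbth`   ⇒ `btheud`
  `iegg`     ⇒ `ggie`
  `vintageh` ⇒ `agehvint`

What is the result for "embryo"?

ryoemb

Rule — swap the front and back halves of the string.
So "embryo" becomes "ryoemb".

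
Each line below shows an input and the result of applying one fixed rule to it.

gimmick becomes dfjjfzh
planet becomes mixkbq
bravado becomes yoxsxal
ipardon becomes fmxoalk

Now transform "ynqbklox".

vknyhilu

What's happening: shift every letter 3 places backward in the alphabet (wrapping around).
For "ynqbklox" the result is "vknyhilu".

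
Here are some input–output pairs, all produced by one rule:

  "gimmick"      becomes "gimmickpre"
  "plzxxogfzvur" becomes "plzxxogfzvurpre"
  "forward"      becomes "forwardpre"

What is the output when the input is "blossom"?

blossompre

The pattern: append "pre".
For "blossom" the result is "blossompre".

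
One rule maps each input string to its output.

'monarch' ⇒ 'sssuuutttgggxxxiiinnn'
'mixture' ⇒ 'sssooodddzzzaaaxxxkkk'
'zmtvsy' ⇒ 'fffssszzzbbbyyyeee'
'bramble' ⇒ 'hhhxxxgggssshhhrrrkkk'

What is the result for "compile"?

What's happening: shift every letter 6 places forward in the alphabet (wrapping around), then repeat every character 3 times.
Starting from "compile": after the first operation, "iusvork"; after the second, "iiiuuusssvvvooorrrkkk".
(Check on "monarch": → "sutgxin" → "sssuuutttgggxxxiiinnn" ✓)

iiiuuusssvvvooorrrkkk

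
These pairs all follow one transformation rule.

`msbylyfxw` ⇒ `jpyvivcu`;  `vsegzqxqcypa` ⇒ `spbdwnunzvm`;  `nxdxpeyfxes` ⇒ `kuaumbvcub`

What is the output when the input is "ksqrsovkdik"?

What's happening: shift every letter 3 places backward in the alphabet (wrapping around), then delete the last character.
Starting from "ksqrsovkdik": after the first operation, "hpnoplshafh"; after the second, "hpnoplshaf".

hpnoplshaf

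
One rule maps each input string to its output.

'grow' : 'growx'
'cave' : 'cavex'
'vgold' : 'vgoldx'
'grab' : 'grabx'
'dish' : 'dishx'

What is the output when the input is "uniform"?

What's happening: append "x".
For "uniform" the result is "uniformx".

uniformx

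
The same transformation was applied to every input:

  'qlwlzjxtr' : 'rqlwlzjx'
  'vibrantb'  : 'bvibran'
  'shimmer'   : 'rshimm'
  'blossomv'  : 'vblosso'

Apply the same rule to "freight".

tfreig

What's happening: move the last 2 characters to the front (rotate right by 2), then delete the first character.
On "freight": the first step gives "htfreig", and the second then gives "tfreig".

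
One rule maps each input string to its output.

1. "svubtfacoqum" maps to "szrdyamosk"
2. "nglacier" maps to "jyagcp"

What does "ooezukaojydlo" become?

cxsiymhwbjm

Rule — delete the first 2 characters, then shift every letter 2 places backward in the alphabet (wrapping around).
Applying both steps to "ooezukaojydlo": "ezukaojydlo", then "cxsiymhwbjm".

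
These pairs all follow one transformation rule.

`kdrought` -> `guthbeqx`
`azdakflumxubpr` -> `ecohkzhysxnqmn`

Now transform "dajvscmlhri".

Looking at the pairs, the operation is to reverse the string, then shift every letter 13 places forward in the alphabet (wrapping around) — i.e. ROT13.
Working it through for "dajvscmlhri": intermediate "irhlmcsvjad", final "veuyzpfiwnq".

veuyzpfiwnq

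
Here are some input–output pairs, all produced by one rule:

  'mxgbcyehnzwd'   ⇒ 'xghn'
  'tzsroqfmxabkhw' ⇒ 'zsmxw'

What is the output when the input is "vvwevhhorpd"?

vwor

Each output is the input with this applied: swap each adjacent pair of characters (1↔2, 3↔4, ...), then keep one character in every 3, starting at position 1 (positions 1st, 4th, 7th, ...).
Applying that to "vvwevhhorpd" gives "vwor".
(Check on "tzsroqfmxabkhw": → "ztrsqomfaxkbwh" → "zsmxw" ✓)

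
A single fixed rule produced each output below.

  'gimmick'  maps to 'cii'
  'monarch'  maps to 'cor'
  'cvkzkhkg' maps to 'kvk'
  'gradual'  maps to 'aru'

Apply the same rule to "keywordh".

In each case the input is transformed by: move the last 2 characters to the front (rotate right by 2), then keep one character in every 3, starting at position 1 (positions 1st, 4th, 7th, ...).
Applying both steps to "keywordh": "dhkeywor", then "deo".
(Check on "monarch": → "chmonar" → "cor" ✓)

deo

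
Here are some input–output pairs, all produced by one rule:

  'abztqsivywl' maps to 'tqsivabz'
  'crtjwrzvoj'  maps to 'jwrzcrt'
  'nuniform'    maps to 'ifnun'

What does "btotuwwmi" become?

What's happening: delete the last 3 characters, then move the first 3 characters to the end (rotate left by 3).
For "btotuwwmi", step one produces "btotuw"; step two turns that into "tuwbto".

tuwbto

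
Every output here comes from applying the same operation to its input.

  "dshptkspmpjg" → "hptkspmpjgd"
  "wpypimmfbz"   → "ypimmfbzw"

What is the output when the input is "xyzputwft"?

Each output is the input with this applied: move the first character to the end, then delete the first character.
"xyzputwft" → "zputwftx".

zputwftx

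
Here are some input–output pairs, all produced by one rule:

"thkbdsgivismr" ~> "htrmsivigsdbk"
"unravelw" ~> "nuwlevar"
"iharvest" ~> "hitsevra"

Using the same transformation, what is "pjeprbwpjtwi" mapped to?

jpiwtjpwbrpe

The rule is to move the first 2 characters to the end (rotate left by 2), then reverse the string.
Applying that to "pjeprbwpjtwi" gives "jpiwtjpwbrpe".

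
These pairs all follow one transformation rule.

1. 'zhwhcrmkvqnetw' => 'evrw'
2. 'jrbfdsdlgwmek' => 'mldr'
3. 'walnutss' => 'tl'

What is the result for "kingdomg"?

The rule is to reverse the string, then keep one character in every 3, starting at position 3 (positions 3rd, 6th, 9th, ...).
Starting from "kingdomg": after the first operation, "gmodgnik"; after the second, "on".

on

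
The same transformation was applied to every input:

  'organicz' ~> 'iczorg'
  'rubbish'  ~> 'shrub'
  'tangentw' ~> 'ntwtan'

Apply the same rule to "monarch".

What's happening: move the first 3 characters to the end (rotate left by 3), then delete the first 2 characters.
Starting from "monarch": after the first operation, "archmon"; after the second, "chmon".

chmon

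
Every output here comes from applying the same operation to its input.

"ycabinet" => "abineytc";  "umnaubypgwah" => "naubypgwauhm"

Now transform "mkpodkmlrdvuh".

In each case the input is transformed by: swap the first and last characters, then move the first 2 characters to the end (rotate left by 2).
On "mkpodkmlrdvuh": the first step gives "hkpodkmlrdvum", and the second then gives "podkmlrdvumhk".
(Check on "ycabinet": → "tcabiney" → "abineytc" ✓)

podkmlrdvumhk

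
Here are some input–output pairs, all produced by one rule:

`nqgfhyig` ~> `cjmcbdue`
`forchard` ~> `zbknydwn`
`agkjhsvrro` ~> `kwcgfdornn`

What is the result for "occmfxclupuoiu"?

The transformation: shift every letter 4 places backward in the alphabet (wrapping around), then move the last character to the front.
Applying both steps to "occmfxclupuoiu": "kyyibtyhqlqkeq", then "qkyyibtyhqlqke".

qkyyibtyhqlqke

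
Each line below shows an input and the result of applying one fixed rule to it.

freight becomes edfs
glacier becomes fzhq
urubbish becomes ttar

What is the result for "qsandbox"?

pzcn

Looking at the pairs, the operation is to keep every other character starting from the first (positions 1st, 3rd, 5th, ...), then shift every letter 1 place backward in the alphabet (wrapping around).
"qsandbox" → "pzcn".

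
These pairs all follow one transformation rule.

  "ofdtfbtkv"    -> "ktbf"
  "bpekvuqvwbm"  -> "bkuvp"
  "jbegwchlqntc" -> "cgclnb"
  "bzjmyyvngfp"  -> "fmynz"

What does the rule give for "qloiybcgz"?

In each case the input is transformed by: keep every other character starting from the second (positions 2nd, 4th, 6th, ...), then swap the first and last characters.
"qloiybcgz" → "libg" → "gibl".

gibl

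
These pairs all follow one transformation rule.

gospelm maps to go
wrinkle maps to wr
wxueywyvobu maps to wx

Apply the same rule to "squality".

What's happening: keep only the first 2 characters.
Doing the same to "squality": "sq".

sq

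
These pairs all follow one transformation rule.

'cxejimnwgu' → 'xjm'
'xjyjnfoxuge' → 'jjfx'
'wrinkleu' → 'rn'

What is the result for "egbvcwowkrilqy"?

gvwwr

The rule is to delete the last 3 characters, then keep every other character starting from the second (positions 2nd, 4th, 6th, ...).
"egbvcwowkrilqy" → "egbvcwowkri" → "gvwwr".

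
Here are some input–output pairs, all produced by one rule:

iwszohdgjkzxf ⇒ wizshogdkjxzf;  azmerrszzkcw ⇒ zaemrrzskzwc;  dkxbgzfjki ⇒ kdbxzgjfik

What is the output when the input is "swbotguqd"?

wsobgtqud

Rule — swap each adjacent pair of characters (1↔2, 3↔4, ...).
On "swbotguqd" that produces "wsobgtqud".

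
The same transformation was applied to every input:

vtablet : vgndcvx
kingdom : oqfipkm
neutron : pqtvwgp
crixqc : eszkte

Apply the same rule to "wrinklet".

The pattern: shift every letter 2 places forward in the alphabet (wrapping around), then reverse the string.
Applying both steps to "wrinklet": "ytkpmngv", then "vgnmpkty".

vgnmpkty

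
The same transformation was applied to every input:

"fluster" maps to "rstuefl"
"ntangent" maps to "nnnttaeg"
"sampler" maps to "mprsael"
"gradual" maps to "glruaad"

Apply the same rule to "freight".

The transformation: sort the characters into alphabetical order, then move the first 3 characters to the end (rotate left by 3).
"freight" → "efghirt" → "hirtefg".

hirtefg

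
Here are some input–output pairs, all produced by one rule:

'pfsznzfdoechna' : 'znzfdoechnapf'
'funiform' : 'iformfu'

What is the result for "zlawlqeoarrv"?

wlqeoarrvzl

The rule is to move the first 3 characters to the end (rotate left by 3), then delete the last character.
For "zlawlqeoarrv", step one produces "wlqeoarrvzla"; step two turns that into "wlqeoarrvzl".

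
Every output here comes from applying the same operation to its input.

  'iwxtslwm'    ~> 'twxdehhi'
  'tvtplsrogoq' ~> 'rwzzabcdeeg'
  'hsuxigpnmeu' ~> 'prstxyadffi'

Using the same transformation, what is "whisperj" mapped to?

Looking at the pairs, the operation is to sort the characters into alphabetical order, then shift every letter 11 places forward in the alphabet (wrapping around).
Working it through for "whisperj": intermediate "ehijprsw", final "pstuacdh".

pstuacdh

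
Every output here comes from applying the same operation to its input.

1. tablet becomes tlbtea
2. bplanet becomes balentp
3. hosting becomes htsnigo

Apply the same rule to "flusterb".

Looking at the pairs, the operation is to swap each adjacent pair of characters (1↔2, 3↔4, ...), then move the first character to the end.
On "flusterb" that produces "fsuetbrl".
(Check on "hosting": → "ohtsnig" → "htsnigo" ✓)

fsuetbrl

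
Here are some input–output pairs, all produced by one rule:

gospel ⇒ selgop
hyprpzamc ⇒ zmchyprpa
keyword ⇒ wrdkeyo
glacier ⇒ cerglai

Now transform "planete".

The transformation: move the last 3 characters to the front (rotate right by 3), then swap the first and last characters.
For "planete", step one produces "eteplan"; step two turns that into "nteplae".

nteplae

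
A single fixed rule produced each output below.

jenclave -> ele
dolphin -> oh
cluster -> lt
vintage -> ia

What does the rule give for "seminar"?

The pattern: keep one character in every 3, starting at position 2 (positions 2nd, 5th, 8th, ...).
For "seminar" the result is "en".

en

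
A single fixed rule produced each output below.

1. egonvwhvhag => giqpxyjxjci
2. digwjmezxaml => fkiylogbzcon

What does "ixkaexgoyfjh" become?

kzmcgziqahlj

The transformation: shift every letter 2 places forward in the alphabet (wrapping around).
"ixkaexgoyfjh" → "kzmcgziqahlj".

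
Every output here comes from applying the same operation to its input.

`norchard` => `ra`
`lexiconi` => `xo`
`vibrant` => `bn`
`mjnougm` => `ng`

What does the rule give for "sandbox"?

Looking at the pairs, the operation is to keep one character in every 3, starting at position 3 (positions 3rd, 6th, 9th, ...).
"sandbox" → "no".

no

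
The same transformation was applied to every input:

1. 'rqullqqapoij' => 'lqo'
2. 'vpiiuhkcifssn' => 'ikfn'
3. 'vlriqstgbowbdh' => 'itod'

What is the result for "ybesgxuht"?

What's happening: keep one character in every 3, starting at position 1 (positions 1st, 4th, 7th, ...), then delete the first character.
On "ybesgxuht": the first step gives "ysu", and the second then gives "su".

su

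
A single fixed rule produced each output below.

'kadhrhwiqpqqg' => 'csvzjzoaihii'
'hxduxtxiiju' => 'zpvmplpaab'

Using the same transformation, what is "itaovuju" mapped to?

The rule is to shift every letter 8 places backward in the alphabet (wrapping around), then delete the last character.
Starting from "itaovuju": after the first operation, "alsgnmbm"; after the second, "alsgnmb".

alsgnmb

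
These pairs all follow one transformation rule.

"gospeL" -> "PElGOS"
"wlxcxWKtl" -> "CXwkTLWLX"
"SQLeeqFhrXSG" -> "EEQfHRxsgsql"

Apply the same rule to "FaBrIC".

RicfAb

Looking at the pairs, the operation is to flip the case of every letter, then move the first 3 characters to the end (rotate left by 3).
On "FaBrIC" that produces "RicfAb".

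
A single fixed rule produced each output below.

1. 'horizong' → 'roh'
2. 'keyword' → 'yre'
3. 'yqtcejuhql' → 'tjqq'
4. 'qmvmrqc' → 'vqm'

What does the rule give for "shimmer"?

ieh

In each case the input is transformed by: move the first 2 characters to the end (rotate left by 2), then keep one character in every 3, starting at position 1 (positions 1st, 4th, 7th, ...).
Working it through for "shimmer": intermediate "immersh", final "ieh".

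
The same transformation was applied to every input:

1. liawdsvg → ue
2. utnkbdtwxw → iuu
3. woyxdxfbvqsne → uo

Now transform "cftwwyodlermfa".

Each output is the input with this applied: shift every letter 2 places backward in the alphabet (wrapping around), then keep only the vowels.
For "cftwwyodlermfa" the result is "auu".

auu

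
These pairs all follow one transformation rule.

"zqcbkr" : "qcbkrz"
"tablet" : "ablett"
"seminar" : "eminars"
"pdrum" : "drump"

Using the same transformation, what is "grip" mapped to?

ripg

In each case the input is transformed by: move the first character to the end.
Doing the same to "grip": "ripg".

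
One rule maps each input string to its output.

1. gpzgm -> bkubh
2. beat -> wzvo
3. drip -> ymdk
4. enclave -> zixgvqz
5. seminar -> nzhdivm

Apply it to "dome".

yjhz

Rule — shift every letter 5 places backward in the alphabet (wrapping around).
So "dome" becomes "yjhz".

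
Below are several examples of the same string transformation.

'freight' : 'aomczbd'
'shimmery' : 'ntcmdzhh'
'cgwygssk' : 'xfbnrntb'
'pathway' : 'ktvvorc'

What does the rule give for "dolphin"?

The pattern: take characters alternately from the front and the back (1st, last, 2nd, 2nd-last, ...), then shift every letter 5 places backward in the alphabet (wrapping around).
Working it through for "dolphin": intermediate "dnoilhp", final "yijdgck".

yijdgck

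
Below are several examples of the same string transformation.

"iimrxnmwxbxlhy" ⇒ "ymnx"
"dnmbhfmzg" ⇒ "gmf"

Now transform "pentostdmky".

The transformation: move the last 3 characters to the front (rotate right by 3), then keep one character in every 3, starting at position 3 (positions 3rd, 6th, 9th, ...).
"pentostdmky" → "mkypentostd" → "yns".

yns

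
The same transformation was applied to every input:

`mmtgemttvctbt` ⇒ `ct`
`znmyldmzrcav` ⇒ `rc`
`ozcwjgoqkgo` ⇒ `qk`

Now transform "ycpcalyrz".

ly

Each output is the input with this applied: move the last 2 characters to the front (rotate right by 2), then keep only the last 2 characters.
On "ycpcalyrz": the first step gives "rzycpcaly", and the second then gives "ly".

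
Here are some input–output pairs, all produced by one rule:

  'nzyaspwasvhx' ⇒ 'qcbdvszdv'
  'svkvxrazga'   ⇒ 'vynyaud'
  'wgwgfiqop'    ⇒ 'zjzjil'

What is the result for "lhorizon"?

In each case the input is transformed by: delete the last 3 characters, then shift every letter 3 places forward in the alphabet (wrapping around).
On "lhorizon": the first step gives "lhori", and the second then gives "okrul".

okrul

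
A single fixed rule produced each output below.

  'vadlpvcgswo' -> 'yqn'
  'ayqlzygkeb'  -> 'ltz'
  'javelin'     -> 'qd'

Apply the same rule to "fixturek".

sm

What's happening: shift every letter 5 places backward in the alphabet (wrapping around), then keep one character in every 3, starting at position 3 (positions 3rd, 6th, 9th, ...).
Starting from "fixturek": after the first operation, "adsopmzf"; after the second, "sm".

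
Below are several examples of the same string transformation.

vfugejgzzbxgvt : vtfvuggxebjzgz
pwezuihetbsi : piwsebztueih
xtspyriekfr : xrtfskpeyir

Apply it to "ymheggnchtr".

yrmthhecgng

Rule — take characters alternately from the front and the back (1st, last, 2nd, 2nd-last, ...).
Doing the same to "ymheggnchtr": "yrmthhecgng".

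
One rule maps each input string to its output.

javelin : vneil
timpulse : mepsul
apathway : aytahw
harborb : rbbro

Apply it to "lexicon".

Rule — delete the first 2 characters, then take characters alternately from the front and the back (1st, last, 2nd, 2nd-last, ...).
Starting from "lexicon": after the first operation, "xicon"; after the second, "xnioc".

xnioc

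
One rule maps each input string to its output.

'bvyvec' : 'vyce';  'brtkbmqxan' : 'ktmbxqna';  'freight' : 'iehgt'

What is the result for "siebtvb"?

bevtb

Rule — swap each adjacent pair of characters (1↔2, 3↔4, ...), then delete the first 2 characters.
Working it through for "siebtvb": intermediate "isbevtb", final "bevtb".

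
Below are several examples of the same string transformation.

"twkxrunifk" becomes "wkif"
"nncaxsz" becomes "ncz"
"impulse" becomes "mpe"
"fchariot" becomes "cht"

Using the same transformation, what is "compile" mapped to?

ome

The pattern: swap each adjacent pair of characters (1↔2, 3↔4, ...), then keep one character in every 3, starting at position 1 (positions 1st, 4th, 7th, ...).
Working it through for "compile": intermediate "ocpmlie", final "ome".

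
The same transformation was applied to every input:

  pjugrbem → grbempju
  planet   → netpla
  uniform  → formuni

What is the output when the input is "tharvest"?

rvesttha

Rule — move the first 3 characters to the end (rotate left by 3).
So "tharvest" becomes "rvesttha".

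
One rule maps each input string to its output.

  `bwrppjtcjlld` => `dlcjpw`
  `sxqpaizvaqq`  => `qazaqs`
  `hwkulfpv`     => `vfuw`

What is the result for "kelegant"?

taee

In each case the input is transformed by: reverse the string, then keep every other character starting from the first (positions 1st, 3rd, 5th, ...).
Working it through for "kelegant": intermediate "tnagelek", final "taee".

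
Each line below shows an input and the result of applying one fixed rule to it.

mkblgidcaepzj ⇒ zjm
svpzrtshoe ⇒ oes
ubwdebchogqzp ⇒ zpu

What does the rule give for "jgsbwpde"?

dej

Each output is the input with this applied: move the last 2 characters to the front (rotate right by 2), then keep only the first 3 characters.
"jgsbwpde" → "dejgsbwp" → "dej".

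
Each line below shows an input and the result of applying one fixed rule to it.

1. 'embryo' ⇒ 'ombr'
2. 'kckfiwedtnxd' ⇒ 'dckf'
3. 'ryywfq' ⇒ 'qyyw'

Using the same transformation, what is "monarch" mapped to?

hona

Each output is the input with this applied: swap the first and last characters, then keep only the first 4 characters.
Applying both steps to "monarch": "honarcm", then "hona".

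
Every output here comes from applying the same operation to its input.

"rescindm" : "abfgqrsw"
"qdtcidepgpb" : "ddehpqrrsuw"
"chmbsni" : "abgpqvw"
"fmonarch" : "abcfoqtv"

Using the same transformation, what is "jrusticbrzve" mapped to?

Each output is the input with this applied: shift every letter 12 places backward in the alphabet (wrapping around), then sort the characters into alphabetical order.
Applying both steps to "jrusticbrzve": "xfighwqpfnjs", then "ffghijnpqswx".

ffghijnpqswx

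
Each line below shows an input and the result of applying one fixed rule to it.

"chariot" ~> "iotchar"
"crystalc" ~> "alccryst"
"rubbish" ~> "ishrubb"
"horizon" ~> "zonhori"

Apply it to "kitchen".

henkitc

Rule — move the last 3 characters to the front (rotate right by 3).
So "kitchen" becomes "henkitc".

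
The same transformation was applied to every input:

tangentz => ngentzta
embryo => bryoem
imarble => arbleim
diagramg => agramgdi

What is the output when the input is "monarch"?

The pattern: move the first 2 characters to the end (rotate left by 2).
So "monarch" becomes "narchmo".

narchmo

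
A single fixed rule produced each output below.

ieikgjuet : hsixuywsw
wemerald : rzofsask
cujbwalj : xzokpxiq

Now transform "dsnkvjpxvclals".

gzozqjldxjybgr

Each output is the input with this applied: reverse the string, then shift every letter 12 places backward in the alphabet (wrapping around).
Starting from "dsnkvjpxvclals": after the first operation, "slalcvxpjvknsd"; after the second, "gzozqjldxjybgr".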